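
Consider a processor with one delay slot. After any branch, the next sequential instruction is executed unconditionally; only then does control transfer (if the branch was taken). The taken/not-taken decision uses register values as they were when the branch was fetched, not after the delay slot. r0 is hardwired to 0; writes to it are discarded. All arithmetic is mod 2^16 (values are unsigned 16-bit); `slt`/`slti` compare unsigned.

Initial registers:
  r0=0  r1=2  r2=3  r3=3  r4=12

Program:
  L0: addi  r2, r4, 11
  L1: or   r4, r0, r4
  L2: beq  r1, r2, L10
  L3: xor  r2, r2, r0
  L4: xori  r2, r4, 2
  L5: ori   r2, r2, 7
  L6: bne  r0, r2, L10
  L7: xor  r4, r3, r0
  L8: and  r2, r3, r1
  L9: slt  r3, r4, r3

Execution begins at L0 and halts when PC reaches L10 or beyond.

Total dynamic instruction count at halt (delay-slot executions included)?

  step pc=0: addi  r2, r4, 11  regs=(0,2,23,3,12)
  step pc=1: or   r4, r0, r4  regs=(0,2,23,3,12)
  step pc=2: beq  r1, r2, L10  cond=F  regs=(0,2,23,3,12)
  step pc=3: xor  r2, r2, r0  regs=(0,2,23,3,12)
  step pc=4: xori  r2, r4, 2  regs=(0,2,14,3,12)
  step pc=5: ori   r2, r2, 7  regs=(0,2,15,3,12)
  step pc=6: bne  r0, r2, L10  cond=T  regs=(0,2,15,3,12)
  step pc=7: xor  r4, r3, r0  regs=(0,2,15,3,3)

8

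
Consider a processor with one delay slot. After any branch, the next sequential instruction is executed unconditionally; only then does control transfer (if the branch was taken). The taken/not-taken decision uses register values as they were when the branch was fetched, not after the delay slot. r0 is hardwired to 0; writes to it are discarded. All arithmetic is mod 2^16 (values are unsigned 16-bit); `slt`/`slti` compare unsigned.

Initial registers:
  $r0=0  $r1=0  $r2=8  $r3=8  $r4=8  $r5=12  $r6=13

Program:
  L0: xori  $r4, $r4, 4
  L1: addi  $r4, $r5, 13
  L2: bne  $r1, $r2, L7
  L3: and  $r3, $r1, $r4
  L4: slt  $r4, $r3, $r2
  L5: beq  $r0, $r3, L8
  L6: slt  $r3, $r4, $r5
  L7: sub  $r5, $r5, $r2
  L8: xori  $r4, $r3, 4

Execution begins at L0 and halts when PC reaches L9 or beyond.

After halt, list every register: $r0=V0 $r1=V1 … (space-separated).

  step pc=0: xori  $r4, $r4, 4  regs=(0,0,8,8,12,12,13)
  step pc=1: addi  $r4, $r5, 13  regs=(0,0,8,8,25,12,13)
  step pc=2: bne  $r1, $r2, L7  cond=T  regs=(0,0,8,8,25,12,13)
  step pc=3: and  $r3, $r1, $r4  regs=(0,0,8,0,25,12,13)
  step pc=7: sub  $r5, $r5, $r2  regs=(0,0,8,0,25,4,13)
  step pc=8: xori  $r4, $r3, 4  regs=(0,0,8,0,4,4,13)

$r0=0 $r1=0 $r2=8 $r3=0 $r4=4 $r5=4 $r6=13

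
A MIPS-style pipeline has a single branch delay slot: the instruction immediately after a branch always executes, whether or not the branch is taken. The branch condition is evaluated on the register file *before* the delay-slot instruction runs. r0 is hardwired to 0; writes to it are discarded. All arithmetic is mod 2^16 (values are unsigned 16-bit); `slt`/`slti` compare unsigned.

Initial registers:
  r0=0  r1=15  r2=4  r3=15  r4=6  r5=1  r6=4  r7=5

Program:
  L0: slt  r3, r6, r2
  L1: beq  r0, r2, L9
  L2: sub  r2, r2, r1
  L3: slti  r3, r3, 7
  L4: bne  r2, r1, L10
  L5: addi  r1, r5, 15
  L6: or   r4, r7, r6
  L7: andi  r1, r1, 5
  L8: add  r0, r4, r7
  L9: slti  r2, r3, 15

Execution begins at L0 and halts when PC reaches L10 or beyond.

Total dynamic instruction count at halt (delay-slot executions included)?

[0] slt  r3, r6, r2  →  {r0:0, r1:15, r2:4, r3:0, r4:6, r5:1, r6:4, r7:5}
[1] beq  r0, r2, L9  →  {r0:0, r1:15, r2:4, r3:0, r4:6, r5:1, r6:4, r7:5}  ⟨branch fallthrough⟩
[2] sub  r2, r2, r1  →  {r0:0, r1:15, r2:65525, r3:0, r4:6, r5:1, r6:4, r7:5}
[3] slti  r3, r3, 7  →  {r0:0, r1:15, r2:65525, r3:1, r4:6, r5:1, r6:4, r7:5}
[4] bne  r2, r1, L10  →  {r0:0, r1:15, r2:65525, r3:1, r4:6, r5:1, r6:4, r7:5}  ⟨branch taken⟩
[5] addi  r1, r5, 15  →  {r0:0, r1:16, r2:65525, r3:1, r4:6, r5:1, r6:4, r7:5}

6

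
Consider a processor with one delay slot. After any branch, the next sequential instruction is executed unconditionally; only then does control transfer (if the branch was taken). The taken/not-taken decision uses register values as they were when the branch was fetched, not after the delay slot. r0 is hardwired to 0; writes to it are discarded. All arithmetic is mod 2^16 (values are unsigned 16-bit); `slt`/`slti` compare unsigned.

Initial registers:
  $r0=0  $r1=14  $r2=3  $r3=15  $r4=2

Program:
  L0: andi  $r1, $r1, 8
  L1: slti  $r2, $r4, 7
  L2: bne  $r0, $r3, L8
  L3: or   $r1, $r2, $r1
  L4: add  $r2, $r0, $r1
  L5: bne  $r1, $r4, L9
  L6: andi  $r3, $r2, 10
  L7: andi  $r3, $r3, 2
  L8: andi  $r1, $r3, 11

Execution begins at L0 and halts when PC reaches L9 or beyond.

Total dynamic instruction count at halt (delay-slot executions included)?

PC=0  andi  $r1, $r1, 8      | $r0=0 $r1=8 $r2=3 $r3=15 $r4=2
PC=1  slti  $r2, $r4, 7      | $r0=0 $r1=8 $r2=1 $r3=15 $r4=2
PC=2  bne  $r0, $r3, L8      | $r0=0 $r1=8 $r2=1 $r3=15 $r4=2  [TAKEN]
PC=3  or   $r1, $r2, $r1     | $r0=0 $r1=9 $r2=1 $r3=15 $r4=2
PC=8  andi  $r1, $r3, 11     | $r0=0 $r1=11 $r2=1 $r3=15 $r4=2

5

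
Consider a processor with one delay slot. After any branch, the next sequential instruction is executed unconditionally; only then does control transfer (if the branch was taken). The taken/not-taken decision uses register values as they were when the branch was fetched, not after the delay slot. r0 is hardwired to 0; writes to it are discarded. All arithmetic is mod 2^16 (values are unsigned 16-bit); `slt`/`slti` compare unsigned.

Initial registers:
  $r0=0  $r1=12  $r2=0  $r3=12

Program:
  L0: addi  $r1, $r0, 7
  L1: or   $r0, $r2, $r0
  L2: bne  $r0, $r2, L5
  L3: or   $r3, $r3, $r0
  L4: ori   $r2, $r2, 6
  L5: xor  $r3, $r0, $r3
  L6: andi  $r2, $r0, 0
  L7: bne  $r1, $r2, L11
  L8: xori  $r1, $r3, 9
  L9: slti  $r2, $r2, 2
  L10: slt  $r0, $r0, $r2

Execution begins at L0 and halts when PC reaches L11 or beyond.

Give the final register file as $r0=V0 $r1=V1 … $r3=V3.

$r0=0 $r1=5 $r2=0 $r3=12

  step pc=0: addi  $r1, $r0, 7  regs=(0,7,0,12)
  step pc=1: or   $r0, $r2, $r0  regs=(0,7,0,12)
  step pc=2: bne  $r0, $r2, L5  cond=F  regs=(0,7,0,12)
  step pc=3: or   $r3, $r3, $r0  regs=(0,7,0,12)
  step pc=4: ori   $r2, $r2, 6  regs=(0,7,6,12)
  step pc=5: xor  $r3, $r0, $r3  regs=(0,7,6,12)
  step pc=6: andi  $r2, $r0, 0  regs=(0,7,0,12)
  step pc=7: bne  $r1, $r2, L11  cond=T  regs=(0,7,0,12)
  step pc=8: xori  $r1, $r3, 9  regs=(0,5,0,12)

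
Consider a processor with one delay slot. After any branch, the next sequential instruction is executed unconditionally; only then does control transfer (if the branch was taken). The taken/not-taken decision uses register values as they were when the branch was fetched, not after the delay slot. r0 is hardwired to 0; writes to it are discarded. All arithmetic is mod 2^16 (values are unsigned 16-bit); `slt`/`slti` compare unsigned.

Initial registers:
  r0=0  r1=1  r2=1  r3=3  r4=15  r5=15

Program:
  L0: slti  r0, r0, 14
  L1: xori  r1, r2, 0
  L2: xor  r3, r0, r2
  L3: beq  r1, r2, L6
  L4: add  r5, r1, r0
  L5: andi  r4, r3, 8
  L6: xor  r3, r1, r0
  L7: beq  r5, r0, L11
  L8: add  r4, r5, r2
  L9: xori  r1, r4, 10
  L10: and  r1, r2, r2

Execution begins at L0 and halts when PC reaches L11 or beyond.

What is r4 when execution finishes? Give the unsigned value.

2

#0 slti  r0, r0, 14 ; 0/1/1/3/15/15
#1 xori  r1, r2, 0 ; 0/1/1/3/15/15
#2 xor  r3, r0, r2 ; 0/1/1/1/15/15
#3 beq  r1, r2, L6 ; 0/1/1/1/15/15 ; →target
#4 add  r5, r1, r0 ; 0/1/1/1/15/1
#6 xor  r3, r1, r0 ; 0/1/1/1/15/1
#7 beq  r5, r0, L11 ; 0/1/1/1/15/1 ; →fallthru
#8 add  r4, r5, r2 ; 0/1/1/1/2/1
#9 xori  r1, r4, 10 ; 0/8/1/1/2/1
#10 and  r1, r2, r2 ; 0/1/1/1/2/1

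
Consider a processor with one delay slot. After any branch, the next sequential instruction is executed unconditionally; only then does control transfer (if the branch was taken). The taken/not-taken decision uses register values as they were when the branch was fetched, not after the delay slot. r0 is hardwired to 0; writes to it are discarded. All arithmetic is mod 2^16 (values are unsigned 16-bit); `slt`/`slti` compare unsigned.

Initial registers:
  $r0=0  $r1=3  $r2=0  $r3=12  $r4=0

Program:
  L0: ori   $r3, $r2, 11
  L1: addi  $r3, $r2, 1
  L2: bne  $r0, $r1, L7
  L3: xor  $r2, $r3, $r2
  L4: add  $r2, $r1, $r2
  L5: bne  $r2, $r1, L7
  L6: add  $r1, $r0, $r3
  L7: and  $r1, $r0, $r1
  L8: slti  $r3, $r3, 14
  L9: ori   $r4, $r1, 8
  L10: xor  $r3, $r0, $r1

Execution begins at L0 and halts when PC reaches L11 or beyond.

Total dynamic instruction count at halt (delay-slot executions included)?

#0 ori   $r3, $r2, 11 ; 0/3/0/11/0
#1 addi  $r3, $r2, 1 ; 0/3/0/1/0
#2 bne  $r0, $r1, L7 ; 0/3/0/1/0 ; →target
#3 xor  $r2, $r3, $r2 ; 0/3/1/1/0
#7 and  $r1, $r0, $r1 ; 0/0/1/1/0
#8 slti  $r3, $r3, 14 ; 0/0/1/1/0
#9 ori   $r4, $r1, 8 ; 0/0/1/1/8
#10 xor  $r3, $r0, $r1 ; 0/0/1/0/8

8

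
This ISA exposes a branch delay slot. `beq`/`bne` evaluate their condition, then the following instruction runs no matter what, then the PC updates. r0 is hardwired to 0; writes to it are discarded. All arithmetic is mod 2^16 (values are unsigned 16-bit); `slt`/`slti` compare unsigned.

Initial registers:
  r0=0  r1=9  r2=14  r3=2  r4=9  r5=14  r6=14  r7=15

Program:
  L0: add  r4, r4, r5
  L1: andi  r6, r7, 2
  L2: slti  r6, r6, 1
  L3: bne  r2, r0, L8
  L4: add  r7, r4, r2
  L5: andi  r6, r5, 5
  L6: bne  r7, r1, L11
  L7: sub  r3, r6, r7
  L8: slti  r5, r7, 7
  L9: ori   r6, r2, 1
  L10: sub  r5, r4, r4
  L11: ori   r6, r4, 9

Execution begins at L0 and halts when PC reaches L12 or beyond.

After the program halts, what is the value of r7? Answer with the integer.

37

  step pc=0: add  r4, r4, r5  regs=(0,9,14,2,23,14,14,15)
  step pc=1: andi  r6, r7, 2  regs=(0,9,14,2,23,14,2,15)
  step pc=2: slti  r6, r6, 1  regs=(0,9,14,2,23,14,0,15)
  step pc=3: bne  r2, r0, L8  cond=T  regs=(0,9,14,2,23,14,0,15)
  step pc=4: add  r7, r4, r2  regs=(0,9,14,2,23,14,0,37)
  step pc=8: slti  r5, r7, 7  regs=(0,9,14,2,23,0,0,37)
  step pc=9: ori   r6, r2, 1  regs=(0,9,14,2,23,0,15,37)
  step pc=10: sub  r5, r4, r4  regs=(0,9,14,2,23,0,15,37)
  step pc=11: ori   r6, r4, 9  regs=(0,9,14,2,23,0,31,37)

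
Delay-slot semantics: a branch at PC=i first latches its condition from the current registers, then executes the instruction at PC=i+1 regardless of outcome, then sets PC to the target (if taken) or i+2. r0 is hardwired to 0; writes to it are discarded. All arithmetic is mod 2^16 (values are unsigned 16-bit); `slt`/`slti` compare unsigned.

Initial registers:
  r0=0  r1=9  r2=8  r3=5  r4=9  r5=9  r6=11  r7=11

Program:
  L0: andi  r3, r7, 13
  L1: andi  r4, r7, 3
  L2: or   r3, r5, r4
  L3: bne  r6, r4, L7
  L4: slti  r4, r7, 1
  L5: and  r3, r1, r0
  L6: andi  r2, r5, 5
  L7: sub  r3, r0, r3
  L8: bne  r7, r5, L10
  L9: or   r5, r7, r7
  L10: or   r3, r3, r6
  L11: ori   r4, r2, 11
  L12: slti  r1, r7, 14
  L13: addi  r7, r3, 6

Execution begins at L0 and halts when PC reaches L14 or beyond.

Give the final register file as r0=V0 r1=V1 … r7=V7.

r0=0 r1=1 r2=8 r3=65535 r4=11 r5=11 r6=11 r7=5

#0 andi  r3, r7, 13 ; 0/9/8/9/9/9/11/11
#1 andi  r4, r7, 3 ; 0/9/8/9/3/9/11/11
#2 or   r3, r5, r4 ; 0/9/8/11/3/9/11/11
#3 bne  r6, r4, L7 ; 0/9/8/11/3/9/11/11 ; →target
#4 slti  r4, r7, 1 ; 0/9/8/11/0/9/11/11
#7 sub  r3, r0, r3 ; 0/9/8/65525/0/9/11/11
#8 bne  r7, r5, L10 ; 0/9/8/65525/0/9/11/11 ; →target
#9 or   r5, r7, r7 ; 0/9/8/65525/0/11/11/11
#10 or   r3, r3, r6 ; 0/9/8/65535/0/11/11/11
#11 ori   r4, r2, 11 ; 0/9/8/65535/11/11/11/11
#12 slti  r1, r7, 14 ; 0/1/8/65535/11/11/11/11
#13 addi  r7, r3, 6 ; 0/1/8/65535/11/11/11/5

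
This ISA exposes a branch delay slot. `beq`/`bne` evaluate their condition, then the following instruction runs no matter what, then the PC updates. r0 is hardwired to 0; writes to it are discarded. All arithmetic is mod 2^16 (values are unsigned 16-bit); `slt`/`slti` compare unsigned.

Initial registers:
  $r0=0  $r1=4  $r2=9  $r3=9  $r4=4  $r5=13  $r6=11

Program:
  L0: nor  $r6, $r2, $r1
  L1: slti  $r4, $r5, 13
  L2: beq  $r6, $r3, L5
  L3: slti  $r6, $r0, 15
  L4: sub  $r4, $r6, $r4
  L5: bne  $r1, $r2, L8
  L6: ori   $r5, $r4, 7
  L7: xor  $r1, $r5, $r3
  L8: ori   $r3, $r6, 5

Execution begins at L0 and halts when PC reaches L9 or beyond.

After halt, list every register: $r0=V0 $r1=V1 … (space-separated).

  step pc=0: nor  $r6, $r2, $r1  regs=(0,4,9,9,4,13,65522)
  step pc=1: slti  $r4, $r5, 13  regs=(0,4,9,9,0,13,65522)
  step pc=2: beq  $r6, $r3, L5  cond=F  regs=(0,4,9,9,0,13,65522)
  step pc=3: slti  $r6, $r0, 15  regs=(0,4,9,9,0,13,1)
  step pc=4: sub  $r4, $r6, $r4  regs=(0,4,9,9,1,13,1)
  step pc=5: bne  $r1, $r2, L8  cond=T  regs=(0,4,9,9,1,13,1)
  step pc=6: ori   $r5, $r4, 7  regs=(0,4,9,9,1,7,1)
  step pc=8: ori   $r3, $r6, 5  regs=(0,4,9,5,1,7,1)

$r0=0 $r1=4 $r2=9 $r3=5 $r4=1 $r5=7 $r6=1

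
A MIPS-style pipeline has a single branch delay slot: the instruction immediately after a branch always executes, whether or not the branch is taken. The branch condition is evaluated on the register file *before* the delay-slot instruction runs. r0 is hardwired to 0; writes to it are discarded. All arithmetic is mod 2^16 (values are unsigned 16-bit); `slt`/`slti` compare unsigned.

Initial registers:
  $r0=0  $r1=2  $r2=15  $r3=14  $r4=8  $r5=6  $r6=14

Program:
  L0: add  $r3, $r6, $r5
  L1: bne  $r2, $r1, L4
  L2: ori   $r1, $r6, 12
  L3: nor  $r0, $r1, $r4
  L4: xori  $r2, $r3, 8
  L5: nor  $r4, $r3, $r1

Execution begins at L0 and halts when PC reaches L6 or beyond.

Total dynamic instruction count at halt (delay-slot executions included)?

5

[0] add  $r3, $r6, $r5  →  {$r0:0, $r1:2, $r2:15, $r3:20, $r4:8, $r5:6, $r6:14}
[1] bne  $r2, $r1, L4  →  {$r0:0, $r1:2, $r2:15, $r3:20, $r4:8, $r5:6, $r6:14}  ⟨branch taken⟩
[2] ori   $r1, $r6, 12  →  {$r0:0, $r1:14, $r2:15, $r3:20, $r4:8, $r5:6, $r6:14}
[4] xori  $r2, $r3, 8  →  {$r0:0, $r1:14, $r2:28, $r3:20, $r4:8, $r5:6, $r6:14}
[5] nor  $r4, $r3, $r1  →  {$r0:0, $r1:14, $r2:28, $r3:20, $r4:65505, $r5:6, $r6:14}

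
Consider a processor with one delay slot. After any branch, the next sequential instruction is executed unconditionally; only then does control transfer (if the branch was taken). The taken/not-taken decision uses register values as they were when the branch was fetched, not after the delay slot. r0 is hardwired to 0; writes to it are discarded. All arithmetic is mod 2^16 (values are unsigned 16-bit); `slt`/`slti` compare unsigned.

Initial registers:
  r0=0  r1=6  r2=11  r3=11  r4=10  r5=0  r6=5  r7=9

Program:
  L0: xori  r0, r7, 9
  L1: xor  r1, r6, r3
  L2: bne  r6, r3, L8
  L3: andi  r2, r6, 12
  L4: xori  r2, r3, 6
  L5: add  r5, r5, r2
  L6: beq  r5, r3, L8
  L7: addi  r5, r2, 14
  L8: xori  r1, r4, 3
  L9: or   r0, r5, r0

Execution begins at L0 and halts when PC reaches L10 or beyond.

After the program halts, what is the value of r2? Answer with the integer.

4

#0 xori  r0, r7, 9 ; 0/6/11/11/10/0/5/9
#1 xor  r1, r6, r3 ; 0/14/11/11/10/0/5/9
#2 bne  r6, r3, L8 ; 0/14/11/11/10/0/5/9 ; →target
#3 andi  r2, r6, 12 ; 0/14/4/11/10/0/5/9
#8 xori  r1, r4, 3 ; 0/9/4/11/10/0/5/9
#9 or   r0, r5, r0 ; 0/9/4/11/10/0/5/9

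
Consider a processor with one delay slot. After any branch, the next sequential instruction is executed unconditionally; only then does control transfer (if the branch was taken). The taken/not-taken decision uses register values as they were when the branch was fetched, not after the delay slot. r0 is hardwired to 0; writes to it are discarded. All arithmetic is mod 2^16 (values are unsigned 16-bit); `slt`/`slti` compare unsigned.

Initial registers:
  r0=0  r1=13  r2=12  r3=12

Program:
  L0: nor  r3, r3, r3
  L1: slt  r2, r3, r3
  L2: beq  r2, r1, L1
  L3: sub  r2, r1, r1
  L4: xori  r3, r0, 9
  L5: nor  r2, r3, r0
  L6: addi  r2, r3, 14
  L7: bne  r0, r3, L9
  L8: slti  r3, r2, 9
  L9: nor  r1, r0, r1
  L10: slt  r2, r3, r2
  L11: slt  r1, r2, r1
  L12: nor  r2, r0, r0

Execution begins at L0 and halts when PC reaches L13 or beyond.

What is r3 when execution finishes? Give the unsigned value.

PC=0  nor  r3, r3, r3        | r0=0 r1=13 r2=12 r3=65523
PC=1  slt  r2, r3, r3        | r0=0 r1=13 r2=0 r3=65523
PC=2  beq  r2, r1, L1        | r0=0 r1=13 r2=0 r3=65523  [not taken]
PC=3  sub  r2, r1, r1        | r0=0 r1=13 r2=0 r3=65523
PC=4  xori  r3, r0, 9        | r0=0 r1=13 r2=0 r3=9
PC=5  nor  r2, r3, r0        | r0=0 r1=13 r2=65526 r3=9
PC=6  addi  r2, r3, 14       | r0=0 r1=13 r2=23 r3=9
PC=7  bne  r0, r3, L9        | r0=0 r1=13 r2=23 r3=9  [TAKEN]
PC=8  slti  r3, r2, 9        | r0=0 r1=13 r2=23 r3=0
PC=9  nor  r1, r0, r1        | r0=0 r1=65522 r2=23 r3=0
PC=10 slt  r2, r3, r2        | r0=0 r1=65522 r2=1 r3=0
PC=11 slt  r1, r2, r1        | r0=0 r1=1 r2=1 r3=0
PC=12 nor  r2, r0, r0        | r0=0 r1=1 r2=65535 r3=0

0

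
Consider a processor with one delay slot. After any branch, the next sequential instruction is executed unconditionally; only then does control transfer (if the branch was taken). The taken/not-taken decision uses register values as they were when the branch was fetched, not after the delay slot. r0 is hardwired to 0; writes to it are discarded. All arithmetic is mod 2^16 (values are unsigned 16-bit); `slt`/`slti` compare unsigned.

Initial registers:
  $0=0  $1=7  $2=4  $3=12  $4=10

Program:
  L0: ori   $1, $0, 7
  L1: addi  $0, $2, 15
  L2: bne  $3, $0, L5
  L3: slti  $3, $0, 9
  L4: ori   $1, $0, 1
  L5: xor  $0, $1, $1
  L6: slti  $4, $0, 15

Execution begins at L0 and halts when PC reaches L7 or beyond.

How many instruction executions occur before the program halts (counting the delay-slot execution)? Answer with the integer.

6

PC=0  ori   $1, $0, 7        | $0=0 $1=7 $2=4 $3=12 $4=10
PC=1  addi  $0, $2, 15       | $0=0 $1=7 $2=4 $3=12 $4=10
PC=2  bne  $3, $0, L5        | $0=0 $1=7 $2=4 $3=12 $4=10  [TAKEN]
PC=3  slti  $3, $0, 9        | $0=0 $1=7 $2=4 $3=1 $4=10
PC=5  xor  $0, $1, $1        | $0=0 $1=7 $2=4 $3=1 $4=10
PC=6  slti  $4, $0, 15       | $0=0 $1=7 $2=4 $3=1 $4=1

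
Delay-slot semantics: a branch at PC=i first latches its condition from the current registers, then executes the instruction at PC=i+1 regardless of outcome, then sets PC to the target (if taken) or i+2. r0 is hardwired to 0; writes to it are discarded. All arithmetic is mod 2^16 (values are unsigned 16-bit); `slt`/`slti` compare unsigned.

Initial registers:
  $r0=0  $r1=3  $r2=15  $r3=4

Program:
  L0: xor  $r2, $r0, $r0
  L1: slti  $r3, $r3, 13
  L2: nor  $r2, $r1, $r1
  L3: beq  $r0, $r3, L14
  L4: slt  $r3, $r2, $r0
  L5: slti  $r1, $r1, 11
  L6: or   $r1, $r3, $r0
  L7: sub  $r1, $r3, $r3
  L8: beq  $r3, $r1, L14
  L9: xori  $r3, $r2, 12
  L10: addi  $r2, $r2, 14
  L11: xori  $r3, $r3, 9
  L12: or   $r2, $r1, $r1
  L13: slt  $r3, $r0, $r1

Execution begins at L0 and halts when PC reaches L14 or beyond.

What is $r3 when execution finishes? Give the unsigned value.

65520

[0] xor  $r2, $r0, $r0  →  {$r0:0, $r1:3, $r2:0, $r3:4}
[1] slti  $r3, $r3, 13  →  {$r0:0, $r1:3, $r2:0, $r3:1}
[2] nor  $r2, $r1, $r1  →  {$r0:0, $r1:3, $r2:65532, $r3:1}
[3] beq  $r0, $r3, L14  →  {$r0:0, $r1:3, $r2:65532, $r3:1}  ⟨branch fallthrough⟩
[4] slt  $r3, $r2, $r0  →  {$r0:0, $r1:3, $r2:65532, $r3:0}
[5] slti  $r1, $r1, 11  →  {$r0:0, $r1:1, $r2:65532, $r3:0}
[6] or   $r1, $r3, $r0  →  {$r0:0, $r1:0, $r2:65532, $r3:0}
[7] sub  $r1, $r3, $r3  →  {$r0:0, $r1:0, $r2:65532, $r3:0}
[8] beq  $r3, $r1, L14  →  {$r0:0, $r1:0, $r2:65532, $r3:0}  ⟨branch taken⟩
[9] xori  $r3, $r2, 12  →  {$r0:0, $r1:0, $r2:65532, $r3:65520}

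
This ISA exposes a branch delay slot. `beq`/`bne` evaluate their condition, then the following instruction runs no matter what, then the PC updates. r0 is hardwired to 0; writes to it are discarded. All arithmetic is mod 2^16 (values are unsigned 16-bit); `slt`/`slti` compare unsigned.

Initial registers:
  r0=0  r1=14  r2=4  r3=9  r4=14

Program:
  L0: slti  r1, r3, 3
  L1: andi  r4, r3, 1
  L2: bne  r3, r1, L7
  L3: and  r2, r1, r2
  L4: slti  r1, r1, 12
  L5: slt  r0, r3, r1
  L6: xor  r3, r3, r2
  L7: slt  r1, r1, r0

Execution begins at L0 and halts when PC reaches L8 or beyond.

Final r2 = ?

[0] slti  r1, r3, 3  →  {r0:0, r1:0, r2:4, r3:9, r4:14}
[1] andi  r4, r3, 1  →  {r0:0, r1:0, r2:4, r3:9, r4:1}
[2] bne  r3, r1, L7  →  {r0:0, r1:0, r2:4, r3:9, r4:1}  ⟨branch taken⟩
[3] and  r2, r1, r2  →  {r0:0, r1:0, r2:0, r3:9, r4:1}
[7] slt  r1, r1, r0  →  {r0:0, r1:0, r2:0, r3:9, r4:1}

0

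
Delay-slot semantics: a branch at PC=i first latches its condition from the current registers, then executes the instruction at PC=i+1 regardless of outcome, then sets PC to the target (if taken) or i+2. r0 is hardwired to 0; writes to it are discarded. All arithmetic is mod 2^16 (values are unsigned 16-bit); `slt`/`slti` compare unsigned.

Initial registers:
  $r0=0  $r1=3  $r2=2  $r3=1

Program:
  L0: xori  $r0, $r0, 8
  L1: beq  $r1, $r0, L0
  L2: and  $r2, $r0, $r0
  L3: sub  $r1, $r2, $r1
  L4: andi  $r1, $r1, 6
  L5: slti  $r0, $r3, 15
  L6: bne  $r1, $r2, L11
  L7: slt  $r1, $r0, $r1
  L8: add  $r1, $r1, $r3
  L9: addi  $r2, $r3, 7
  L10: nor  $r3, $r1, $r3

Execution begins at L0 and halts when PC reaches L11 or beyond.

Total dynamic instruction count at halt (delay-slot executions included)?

8

PC=0  xori  $r0, $r0, 8      | $r0=0 $r1=3 $r2=2 $r3=1
PC=1  beq  $r1, $r0, L0      | $r0=0 $r1=3 $r2=2 $r3=1  [not taken]
PC=2  and  $r2, $r0, $r0     | $r0=0 $r1=3 $r2=0 $r3=1
PC=3  sub  $r1, $r2, $r1     | $r0=0 $r1=65533 $r2=0 $r3=1
PC=4  andi  $r1, $r1, 6      | $r0=0 $r1=4 $r2=0 $r3=1
PC=5  slti  $r0, $r3, 15     | $r0=0 $r1=4 $r2=0 $r3=1
PC=6  bne  $r1, $r2, L11     | $r0=0 $r1=4 $r2=0 $r3=1  [TAKEN]
PC=7  slt  $r1, $r0, $r1     | $r0=0 $r1=1 $r2=0 $r3=1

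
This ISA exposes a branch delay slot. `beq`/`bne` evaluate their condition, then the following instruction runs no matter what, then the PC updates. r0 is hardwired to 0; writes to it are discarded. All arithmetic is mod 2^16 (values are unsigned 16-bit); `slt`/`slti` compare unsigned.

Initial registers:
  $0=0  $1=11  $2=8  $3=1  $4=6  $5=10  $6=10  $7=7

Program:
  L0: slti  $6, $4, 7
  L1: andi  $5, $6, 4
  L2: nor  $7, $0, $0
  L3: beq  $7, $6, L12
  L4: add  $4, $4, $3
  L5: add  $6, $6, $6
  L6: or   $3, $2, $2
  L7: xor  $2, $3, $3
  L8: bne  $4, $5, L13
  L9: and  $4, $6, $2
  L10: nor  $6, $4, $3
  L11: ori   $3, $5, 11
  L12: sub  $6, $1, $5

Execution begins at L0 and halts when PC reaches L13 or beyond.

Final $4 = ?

[0] slti  $6, $4, 7  →  {$0:0, $1:11, $2:8, $3:1, $4:6, $5:10, $6:1, $7:7}
[1] andi  $5, $6, 4  →  {$0:0, $1:11, $2:8, $3:1, $4:6, $5:0, $6:1, $7:7}
[2] nor  $7, $0, $0  →  {$0:0, $1:11, $2:8, $3:1, $4:6, $5:0, $6:1, $7:65535}
[3] beq  $7, $6, L12  →  {$0:0, $1:11, $2:8, $3:1, $4:6, $5:0, $6:1, $7:65535}  ⟨branch fallthrough⟩
[4] add  $4, $4, $3  →  {$0:0, $1:11, $2:8, $3:1, $4:7, $5:0, $6:1, $7:65535}
[5] add  $6, $6, $6  →  {$0:0, $1:11, $2:8, $3:1, $4:7, $5:0, $6:2, $7:65535}
[6] or   $3, $2, $2  →  {$0:0, $1:11, $2:8, $3:8, $4:7, $5:0, $6:2, $7:65535}
[7] xor  $2, $3, $3  →  {$0:0, $1:11, $2:0, $3:8, $4:7, $5:0, $6:2, $7:65535}
[8] bne  $4, $5, L13  →  {$0:0, $1:11, $2:0, $3:8, $4:7, $5:0, $6:2, $7:65535}  ⟨branch taken⟩
[9] and  $4, $6, $2  →  {$0:0, $1:11, $2:0, $3:8, $4:0, $5:0, $6:2, $7:65535}

0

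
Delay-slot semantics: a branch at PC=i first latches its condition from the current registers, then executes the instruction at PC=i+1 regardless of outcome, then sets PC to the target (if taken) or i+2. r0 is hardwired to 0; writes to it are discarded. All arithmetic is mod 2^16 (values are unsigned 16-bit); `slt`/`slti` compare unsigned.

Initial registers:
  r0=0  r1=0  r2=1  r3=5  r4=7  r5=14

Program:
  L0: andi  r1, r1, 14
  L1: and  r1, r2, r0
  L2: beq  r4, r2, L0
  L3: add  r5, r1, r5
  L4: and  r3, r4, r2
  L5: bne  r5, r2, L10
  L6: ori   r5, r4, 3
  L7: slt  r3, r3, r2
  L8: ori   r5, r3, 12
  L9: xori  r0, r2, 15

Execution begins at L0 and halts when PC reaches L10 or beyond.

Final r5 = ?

#0 andi  r1, r1, 14 ; 0/0/1/5/7/14
#1 and  r1, r2, r0 ; 0/0/1/5/7/14
#2 beq  r4, r2, L0 ; 0/0/1/5/7/14 ; →fallthru
#3 add  r5, r1, r5 ; 0/0/1/5/7/14
#4 and  r3, r4, r2 ; 0/0/1/1/7/14
#5 bne  r5, r2, L10 ; 0/0/1/1/7/14 ; →target
#6 ori   r5, r4, 3 ; 0/0/1/1/7/7

7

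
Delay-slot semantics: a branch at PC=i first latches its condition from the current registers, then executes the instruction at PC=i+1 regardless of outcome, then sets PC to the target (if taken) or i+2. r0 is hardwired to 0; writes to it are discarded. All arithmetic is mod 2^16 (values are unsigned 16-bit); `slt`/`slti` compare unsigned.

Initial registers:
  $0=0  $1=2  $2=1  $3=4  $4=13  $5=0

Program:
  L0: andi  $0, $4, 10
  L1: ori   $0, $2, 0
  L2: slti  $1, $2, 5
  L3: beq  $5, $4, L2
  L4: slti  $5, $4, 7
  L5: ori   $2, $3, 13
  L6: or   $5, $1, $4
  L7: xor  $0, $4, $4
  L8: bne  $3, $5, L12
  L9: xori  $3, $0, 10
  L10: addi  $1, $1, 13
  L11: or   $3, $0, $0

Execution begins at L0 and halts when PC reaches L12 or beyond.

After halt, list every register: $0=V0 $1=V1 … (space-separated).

[0] andi  $0, $4, 10  →  {$0:0, $1:2, $2:1, $3:4, $4:13, $5:0}
[1] ori   $0, $2, 0  →  {$0:0, $1:2, $2:1, $3:4, $4:13, $5:0}
[2] slti  $1, $2, 5  →  {$0:0, $1:1, $2:1, $3:4, $4:13, $5:0}
[3] beq  $5, $4, L2  →  {$0:0, $1:1, $2:1, $3:4, $4:13, $5:0}  ⟨branch fallthrough⟩
[4] slti  $5, $4, 7  →  {$0:0, $1:1, $2:1, $3:4, $4:13, $5:0}
[5] ori   $2, $3, 13  →  {$0:0, $1:1, $2:13, $3:4, $4:13, $5:0}
[6] or   $5, $1, $4  →  {$0:0, $1:1, $2:13, $3:4, $4:13, $5:13}
[7] xor  $0, $4, $4  →  {$0:0, $1:1, $2:13, $3:4, $4:13, $5:13}
[8] bne  $3, $5, L12  →  {$0:0, $1:1, $2:13, $3:4, $4:13, $5:13}  ⟨branch taken⟩
[9] xori  $3, $0, 10  →  {$0:0, $1:1, $2:13, $3:10, $4:13, $5:13}

$0=0 $1=1 $2=13 $3=10 $4=13 $5=13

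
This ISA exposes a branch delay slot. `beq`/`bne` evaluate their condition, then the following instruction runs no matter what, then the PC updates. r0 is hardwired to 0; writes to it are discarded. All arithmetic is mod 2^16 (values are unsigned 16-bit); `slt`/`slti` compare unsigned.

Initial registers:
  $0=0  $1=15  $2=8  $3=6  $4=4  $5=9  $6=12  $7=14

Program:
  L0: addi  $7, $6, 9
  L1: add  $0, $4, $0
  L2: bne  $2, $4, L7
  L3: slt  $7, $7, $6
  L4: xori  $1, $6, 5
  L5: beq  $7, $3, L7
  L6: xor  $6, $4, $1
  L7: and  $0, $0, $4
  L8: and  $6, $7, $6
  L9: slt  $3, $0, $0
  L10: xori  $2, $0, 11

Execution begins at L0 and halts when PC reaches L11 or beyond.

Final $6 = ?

  step pc=0: addi  $7, $6, 9  regs=(0,15,8,6,4,9,12,21)
  step pc=1: add  $0, $4, $0  regs=(0,15,8,6,4,9,12,21)
  step pc=2: bne  $2, $4, L7  cond=T  regs=(0,15,8,6,4,9,12,21)
  step pc=3: slt  $7, $7, $6  regs=(0,15,8,6,4,9,12,0)
  step pc=7: and  $0, $0, $4  regs=(0,15,8,6,4,9,12,0)
  step pc=8: and  $6, $7, $6  regs=(0,15,8,6,4,9,0,0)
  step pc=9: slt  $3, $0, $0  regs=(0,15,8,0,4,9,0,0)
  step pc=10: xori  $2, $0, 11  regs=(0,15,11,0,4,9,0,0)

0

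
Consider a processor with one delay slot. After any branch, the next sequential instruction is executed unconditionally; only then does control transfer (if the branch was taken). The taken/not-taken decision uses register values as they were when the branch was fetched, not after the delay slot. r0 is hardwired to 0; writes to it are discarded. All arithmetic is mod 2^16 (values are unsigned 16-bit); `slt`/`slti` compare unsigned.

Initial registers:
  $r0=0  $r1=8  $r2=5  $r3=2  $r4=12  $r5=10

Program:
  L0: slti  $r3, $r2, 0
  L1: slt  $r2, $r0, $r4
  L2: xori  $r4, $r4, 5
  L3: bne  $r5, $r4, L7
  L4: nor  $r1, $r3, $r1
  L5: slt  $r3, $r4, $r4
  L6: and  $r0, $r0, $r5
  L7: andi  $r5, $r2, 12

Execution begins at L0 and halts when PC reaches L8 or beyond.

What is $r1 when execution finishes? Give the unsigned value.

PC=0  slti  $r3, $r2, 0      | $r0=0 $r1=8 $r2=5 $r3=0 $r4=12 $r5=10
PC=1  slt  $r2, $r0, $r4     | $r0=0 $r1=8 $r2=1 $r3=0 $r4=12 $r5=10
PC=2  xori  $r4, $r4, 5      | $r0=0 $r1=8 $r2=1 $r3=0 $r4=9 $r5=10
PC=3  bne  $r5, $r4, L7      | $r0=0 $r1=8 $r2=1 $r3=0 $r4=9 $r5=10  [TAKEN]
PC=4  nor  $r1, $r3, $r1     | $r0=0 $r1=65527 $r2=1 $r3=0 $r4=9 $r5=10
PC=7  andi  $r5, $r2, 12     | $r0=0 $r1=65527 $r2=1 $r3=0 $r4=9 $r5=0

65527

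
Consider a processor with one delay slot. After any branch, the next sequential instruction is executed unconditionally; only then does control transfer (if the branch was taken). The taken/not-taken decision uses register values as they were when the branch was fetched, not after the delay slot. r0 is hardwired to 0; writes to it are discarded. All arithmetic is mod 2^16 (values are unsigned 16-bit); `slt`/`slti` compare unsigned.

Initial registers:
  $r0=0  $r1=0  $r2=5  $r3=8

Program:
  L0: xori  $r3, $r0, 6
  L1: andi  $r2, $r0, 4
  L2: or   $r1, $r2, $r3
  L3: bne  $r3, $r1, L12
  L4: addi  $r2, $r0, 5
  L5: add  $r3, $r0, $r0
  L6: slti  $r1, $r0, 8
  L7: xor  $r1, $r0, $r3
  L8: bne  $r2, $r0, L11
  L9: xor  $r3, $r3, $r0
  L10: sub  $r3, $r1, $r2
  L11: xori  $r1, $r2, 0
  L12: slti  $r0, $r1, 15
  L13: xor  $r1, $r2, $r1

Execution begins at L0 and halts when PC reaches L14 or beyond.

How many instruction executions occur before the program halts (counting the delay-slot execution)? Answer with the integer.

[0] xori  $r3, $r0, 6  →  {$r0:0, $r1:0, $r2:5, $r3:6}
[1] andi  $r2, $r0, 4  →  {$r0:0, $r1:0, $r2:0, $r3:6}
[2] or   $r1, $r2, $r3  →  {$r0:0, $r1:6, $r2:0, $r3:6}
[3] bne  $r3, $r1, L12  →  {$r0:0, $r1:6, $r2:0, $r3:6}  ⟨branch fallthrough⟩
[4] addi  $r2, $r0, 5  →  {$r0:0, $r1:6, $r2:5, $r3:6}
[5] add  $r3, $r0, $r0  →  {$r0:0, $r1:6, $r2:5, $r3:0}
[6] slti  $r1, $r0, 8  →  {$r0:0, $r1:1, $r2:5, $r3:0}
[7] xor  $r1, $r0, $r3  →  {$r0:0, $r1:0, $r2:5, $r3:0}
[8] bne  $r2, $r0, L11  →  {$r0:0, $r1:0, $r2:5, $r3:0}  ⟨branch taken⟩
[9] xor  $r3, $r3, $r0  →  {$r0:0, $r1:0, $r2:5, $r3:0}
[11] xori  $r1, $r2, 0  →  {$r0:0, $r1:5, $r2:5, $r3:0}
[12] slti  $r0, $r1, 15  →  {$r0:0, $r1:5, $r2:5, $r3:0}
[13] xor  $r1, $r2, $r1  →  {$r0:0, $r1:0, $r2:5, $r3:0}

13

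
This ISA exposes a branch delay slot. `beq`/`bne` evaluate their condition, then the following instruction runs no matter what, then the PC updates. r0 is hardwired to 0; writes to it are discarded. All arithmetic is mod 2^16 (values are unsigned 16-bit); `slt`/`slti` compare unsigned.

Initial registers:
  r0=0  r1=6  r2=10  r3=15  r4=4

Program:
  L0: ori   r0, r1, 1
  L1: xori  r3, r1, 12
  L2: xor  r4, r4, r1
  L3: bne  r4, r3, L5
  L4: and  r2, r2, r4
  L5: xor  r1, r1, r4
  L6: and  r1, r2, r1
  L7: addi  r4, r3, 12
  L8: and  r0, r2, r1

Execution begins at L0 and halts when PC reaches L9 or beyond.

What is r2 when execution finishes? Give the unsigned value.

2

#0 ori   r0, r1, 1 ; 0/6/10/15/4
#1 xori  r3, r1, 12 ; 0/6/10/10/4
#2 xor  r4, r4, r1 ; 0/6/10/10/2
#3 bne  r4, r3, L5 ; 0/6/10/10/2 ; →target
#4 and  r2, r2, r4 ; 0/6/2/10/2
#5 xor  r1, r1, r4 ; 0/4/2/10/2
#6 and  r1, r2, r1 ; 0/0/2/10/2
#7 addi  r4, r3, 12 ; 0/0/2/10/22
#8 and  r0, r2, r1 ; 0/0/2/10/22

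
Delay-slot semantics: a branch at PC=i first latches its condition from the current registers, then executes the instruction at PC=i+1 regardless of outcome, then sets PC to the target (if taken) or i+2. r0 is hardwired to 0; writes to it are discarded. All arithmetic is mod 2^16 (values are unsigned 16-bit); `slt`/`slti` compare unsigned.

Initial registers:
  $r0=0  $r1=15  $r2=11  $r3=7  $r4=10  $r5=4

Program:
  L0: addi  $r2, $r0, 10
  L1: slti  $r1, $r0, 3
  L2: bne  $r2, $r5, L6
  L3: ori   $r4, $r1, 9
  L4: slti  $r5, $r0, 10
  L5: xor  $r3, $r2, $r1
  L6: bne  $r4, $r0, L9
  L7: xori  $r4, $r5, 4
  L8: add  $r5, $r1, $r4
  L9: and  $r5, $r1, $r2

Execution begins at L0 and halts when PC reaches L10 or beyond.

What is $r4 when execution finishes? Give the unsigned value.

0

[0] addi  $r2, $r0, 10  →  {$r0:0, $r1:15, $r2:10, $r3:7, $r4:10, $r5:4}
[1] slti  $r1, $r0, 3  →  {$r0:0, $r1:1, $r2:10, $r3:7, $r4:10, $r5:4}
[2] bne  $r2, $r5, L6  →  {$r0:0, $r1:1, $r2:10, $r3:7, $r4:10, $r5:4}  ⟨branch taken⟩
[3] ori   $r4, $r1, 9  →  {$r0:0, $r1:1, $r2:10, $r3:7, $r4:9, $r5:4}
[6] bne  $r4, $r0, L9  →  {$r0:0, $r1:1, $r2:10, $r3:7, $r4:9, $r5:4}  ⟨branch taken⟩
[7] xori  $r4, $r5, 4  →  {$r0:0, $r1:1, $r2:10, $r3:7, $r4:0, $r5:4}
[9] and  $r5, $r1, $r2  →  {$r0:0, $r1:1, $r2:10, $r3:7, $r4:0, $r5:0}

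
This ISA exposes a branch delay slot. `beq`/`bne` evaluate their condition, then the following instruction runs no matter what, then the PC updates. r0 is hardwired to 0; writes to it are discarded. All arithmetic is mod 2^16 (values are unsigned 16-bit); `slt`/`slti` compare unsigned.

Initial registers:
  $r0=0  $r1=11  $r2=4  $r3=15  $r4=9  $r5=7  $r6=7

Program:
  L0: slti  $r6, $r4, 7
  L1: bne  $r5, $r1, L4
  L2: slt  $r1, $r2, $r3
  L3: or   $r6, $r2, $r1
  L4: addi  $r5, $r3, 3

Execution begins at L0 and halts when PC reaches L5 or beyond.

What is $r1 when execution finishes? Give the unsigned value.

#0 slti  $r6, $r4, 7 ; 0/11/4/15/9/7/0
#1 bne  $r5, $r1, L4 ; 0/11/4/15/9/7/0 ; →target
#2 slt  $r1, $r2, $r3 ; 0/1/4/15/9/7/0
#4 addi  $r5, $r3, 3 ; 0/1/4/15/9/18/0

1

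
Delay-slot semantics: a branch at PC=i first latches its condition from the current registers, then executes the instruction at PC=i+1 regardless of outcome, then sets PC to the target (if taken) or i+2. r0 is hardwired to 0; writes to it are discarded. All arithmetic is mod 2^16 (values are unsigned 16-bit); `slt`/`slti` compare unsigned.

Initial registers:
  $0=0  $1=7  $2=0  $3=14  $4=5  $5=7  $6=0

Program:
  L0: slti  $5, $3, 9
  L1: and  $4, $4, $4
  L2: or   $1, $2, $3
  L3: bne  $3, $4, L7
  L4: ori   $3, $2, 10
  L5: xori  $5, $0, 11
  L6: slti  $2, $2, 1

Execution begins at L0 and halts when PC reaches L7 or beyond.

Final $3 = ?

[0] slti  $5, $3, 9  →  {$0:0, $1:7, $2:0, $3:14, $4:5, $5:0, $6:0}
[1] and  $4, $4, $4  →  {$0:0, $1:7, $2:0, $3:14, $4:5, $5:0, $6:0}
[2] or   $1, $2, $3  →  {$0:0, $1:14, $2:0, $3:14, $4:5, $5:0, $6:0}
[3] bne  $3, $4, L7  →  {$0:0, $1:14, $2:0, $3:14, $4:5, $5:0, $6:0}  ⟨branch taken⟩
[4] ori   $3, $2, 10  →  {$0:0, $1:14, $2:0, $3:10, $4:5, $5:0, $6:0}

10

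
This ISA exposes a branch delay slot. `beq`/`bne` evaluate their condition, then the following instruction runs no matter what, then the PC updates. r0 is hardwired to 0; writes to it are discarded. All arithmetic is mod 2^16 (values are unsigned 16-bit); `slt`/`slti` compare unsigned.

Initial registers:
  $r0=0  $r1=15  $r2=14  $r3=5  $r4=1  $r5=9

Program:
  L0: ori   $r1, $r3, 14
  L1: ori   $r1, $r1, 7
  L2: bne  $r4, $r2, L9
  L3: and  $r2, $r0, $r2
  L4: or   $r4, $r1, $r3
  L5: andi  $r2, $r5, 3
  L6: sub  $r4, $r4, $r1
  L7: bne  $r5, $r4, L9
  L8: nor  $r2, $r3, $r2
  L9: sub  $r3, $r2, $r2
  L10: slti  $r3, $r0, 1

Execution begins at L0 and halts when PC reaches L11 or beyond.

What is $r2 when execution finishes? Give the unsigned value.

0

[0] ori   $r1, $r3, 14  →  {$r0:0, $r1:15, $r2:14, $r3:5, $r4:1, $r5:9}
[1] ori   $r1, $r1, 7  →  {$r0:0, $r1:15, $r2:14, $r3:5, $r4:1, $r5:9}
[2] bne  $r4, $r2, L9  →  {$r0:0, $r1:15, $r2:14, $r3:5, $r4:1, $r5:9}  ⟨branch taken⟩
[3] and  $r2, $r0, $r2  →  {$r0:0, $r1:15, $r2:0, $r3:5, $r4:1, $r5:9}
[9] sub  $r3, $r2, $r2  →  {$r0:0, $r1:15, $r2:0, $r3:0, $r4:1, $r5:9}
[10] slti  $r3, $r0, 1  →  {$r0:0, $r1:15, $r2:0, $r3:1, $r4:1, $r5:9}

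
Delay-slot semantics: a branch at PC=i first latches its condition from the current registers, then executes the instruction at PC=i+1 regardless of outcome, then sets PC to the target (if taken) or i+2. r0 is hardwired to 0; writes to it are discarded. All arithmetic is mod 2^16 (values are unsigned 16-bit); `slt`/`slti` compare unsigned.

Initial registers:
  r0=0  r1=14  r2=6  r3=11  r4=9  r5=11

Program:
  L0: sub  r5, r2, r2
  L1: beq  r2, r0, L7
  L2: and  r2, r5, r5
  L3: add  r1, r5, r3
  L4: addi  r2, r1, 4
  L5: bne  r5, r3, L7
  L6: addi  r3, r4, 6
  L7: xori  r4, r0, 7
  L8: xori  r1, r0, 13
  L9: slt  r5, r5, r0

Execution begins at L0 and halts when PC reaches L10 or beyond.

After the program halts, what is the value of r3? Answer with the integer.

15

#0 sub  r5, r2, r2 ; 0/14/6/11/9/0
#1 beq  r2, r0, L7 ; 0/14/6/11/9/0 ; →fallthru
#2 and  r2, r5, r5 ; 0/14/0/11/9/0
#3 add  r1, r5, r3 ; 0/11/0/11/9/0
#4 addi  r2, r1, 4 ; 0/11/15/11/9/0
#5 bne  r5, r3, L7 ; 0/11/15/11/9/0 ; →target
#6 addi  r3, r4, 6 ; 0/11/15/15/9/0
#7 xori  r4, r0, 7 ; 0/11/15/15/7/0
#8 xori  r1, r0, 13 ; 0/13/15/15/7/0
#9 slt  r5, r5, r0 ; 0/13/15/15/7/0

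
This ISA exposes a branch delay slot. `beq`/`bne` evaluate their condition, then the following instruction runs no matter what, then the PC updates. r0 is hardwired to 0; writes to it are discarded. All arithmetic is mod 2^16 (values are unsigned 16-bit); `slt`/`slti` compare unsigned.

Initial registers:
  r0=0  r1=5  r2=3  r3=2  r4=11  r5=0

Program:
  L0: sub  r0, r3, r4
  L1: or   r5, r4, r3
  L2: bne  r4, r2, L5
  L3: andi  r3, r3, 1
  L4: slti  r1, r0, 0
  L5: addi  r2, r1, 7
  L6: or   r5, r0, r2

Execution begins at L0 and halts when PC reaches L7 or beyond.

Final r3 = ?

0

#0 sub  r0, r3, r4 ; 0/5/3/2/11/0
#1 or   r5, r4, r3 ; 0/5/3/2/11/11
#2 bne  r4, r2, L5 ; 0/5/3/2/11/11 ; →target
#3 andi  r3, r3, 1 ; 0/5/3/0/11/11
#5 addi  r2, r1, 7 ; 0/5/12/0/11/11
#6 or   r5, r0, r2 ; 0/5/12/0/11/12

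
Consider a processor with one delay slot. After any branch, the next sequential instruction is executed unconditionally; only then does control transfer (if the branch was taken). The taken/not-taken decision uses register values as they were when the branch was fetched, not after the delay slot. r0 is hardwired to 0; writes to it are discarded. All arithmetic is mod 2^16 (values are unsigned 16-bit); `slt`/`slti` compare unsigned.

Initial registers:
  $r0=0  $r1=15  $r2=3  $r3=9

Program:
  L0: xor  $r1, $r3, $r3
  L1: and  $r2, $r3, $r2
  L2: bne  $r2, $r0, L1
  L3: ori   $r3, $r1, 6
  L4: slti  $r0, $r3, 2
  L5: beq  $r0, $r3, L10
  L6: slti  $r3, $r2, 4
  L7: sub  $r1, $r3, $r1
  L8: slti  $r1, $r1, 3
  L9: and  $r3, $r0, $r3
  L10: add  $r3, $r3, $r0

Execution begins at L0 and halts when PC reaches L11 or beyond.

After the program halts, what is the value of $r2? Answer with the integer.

0

#0 xor  $r1, $r3, $r3 ; 0/0/3/9
#1 and  $r2, $r3, $r2 ; 0/0/1/9
#2 bne  $r2, $r0, L1 ; 0/0/1/9 ; →target
#3 ori   $r3, $r1, 6 ; 0/0/1/6
#1 and  $r2, $r3, $r2 ; 0/0/0/6
#2 bne  $r2, $r0, L1 ; 0/0/0/6 ; →fallthru
#3 ori   $r3, $r1, 6 ; 0/0/0/6
#4 slti  $r0, $r3, 2 ; 0/0/0/6
#5 beq  $r0, $r3, L10 ; 0/0/0/6 ; →fallthru
#6 slti  $r3, $r2, 4 ; 0/0/0/1
#7 sub  $r1, $r3, $r1 ; 0/1/0/1
#8 slti  $r1, $r1, 3 ; 0/1/0/1
#9 and  $r3, $r0, $r3 ; 0/1/0/0
#10 add  $r3, $r3, $r0 ; 0/1/0/0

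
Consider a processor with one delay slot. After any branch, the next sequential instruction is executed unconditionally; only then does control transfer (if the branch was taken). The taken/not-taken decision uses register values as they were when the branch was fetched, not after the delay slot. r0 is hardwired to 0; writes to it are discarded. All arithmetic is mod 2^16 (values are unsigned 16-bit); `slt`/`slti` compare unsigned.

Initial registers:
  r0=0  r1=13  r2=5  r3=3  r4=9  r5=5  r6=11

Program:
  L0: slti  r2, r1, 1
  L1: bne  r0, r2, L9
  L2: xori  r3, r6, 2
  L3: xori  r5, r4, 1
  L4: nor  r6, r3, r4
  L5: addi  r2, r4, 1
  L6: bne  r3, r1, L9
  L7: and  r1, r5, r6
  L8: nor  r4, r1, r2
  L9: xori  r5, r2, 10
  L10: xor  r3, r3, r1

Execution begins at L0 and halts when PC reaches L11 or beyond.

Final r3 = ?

  step pc=0: slti  r2, r1, 1  regs=(0,13,0,3,9,5,11)
  step pc=1: bne  r0, r2, L9  cond=F  regs=(0,13,0,3,9,5,11)
  step pc=2: xori  r3, r6, 2  regs=(0,13,0,9,9,5,11)
  step pc=3: xori  r5, r4, 1  regs=(0,13,0,9,9,8,11)
  step pc=4: nor  r6, r3, r4  regs=(0,13,0,9,9,8,65526)
  step pc=5: addi  r2, r4, 1  regs=(0,13,10,9,9,8,65526)
  step pc=6: bne  r3, r1, L9  cond=T  regs=(0,13,10,9,9,8,65526)
  step pc=7: and  r1, r5, r6  regs=(0,0,10,9,9,8,65526)
  step pc=9: xori  r5, r2, 10  regs=(0,0,10,9,9,0,65526)
  step pc=10: xor  r3, r3, r1  regs=(0,0,10,9,9,0,65526)

9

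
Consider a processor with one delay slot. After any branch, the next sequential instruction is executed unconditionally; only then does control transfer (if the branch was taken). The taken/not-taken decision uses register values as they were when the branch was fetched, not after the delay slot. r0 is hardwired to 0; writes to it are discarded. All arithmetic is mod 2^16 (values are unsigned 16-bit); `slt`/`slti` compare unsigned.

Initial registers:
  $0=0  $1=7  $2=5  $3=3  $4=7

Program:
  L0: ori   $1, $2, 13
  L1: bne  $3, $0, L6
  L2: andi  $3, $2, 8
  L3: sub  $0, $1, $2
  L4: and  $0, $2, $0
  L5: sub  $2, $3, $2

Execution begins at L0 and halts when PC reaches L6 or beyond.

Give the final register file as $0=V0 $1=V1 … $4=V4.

$0=0 $1=13 $2=5 $3=0 $4=7

[0] ori   $1, $2, 13  →  {$0:0, $1:13, $2:5, $3:3, $4:7}
[1] bne  $3, $0, L6  →  {$0:0, $1:13, $2:5, $3:3, $4:7}  ⟨branch taken⟩
[2] andi  $3, $2, 8  →  {$0:0, $1:13, $2:5, $3:0, $4:7}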